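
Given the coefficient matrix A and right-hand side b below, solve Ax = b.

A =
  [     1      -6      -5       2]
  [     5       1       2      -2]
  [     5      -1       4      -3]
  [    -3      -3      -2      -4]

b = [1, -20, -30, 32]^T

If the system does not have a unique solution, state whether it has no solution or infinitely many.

x_1 = -4, x_2 = 2, x_3 = -5, x_4 = -4

Row-reduce the augmented matrix:
R2 ← R2 − 5·R1.
R3 ← R3 − 5·R1.
R4 ← R4 + 3·R1.
R2 ← R2 / (31).
R1 ← R1 + 6·R2.
R3 ← R3 − 29·R2.
R4 ← R4 + 21·R2.
R3 ← R3 / (116/31).
R1 ← R1 − 7/31·R3.
R2 ← R2 − 27/31·R3.
R4 ← R4 − 40/31·R3.
R4 ← R4 / (-160/29).
R1 ← R1 + 25/116·R4.
R2 ← R2 − 3/116·R4.
R3 ← R3 + 55/116·R4.
Reading off the reduced rows gives x_1 = -4, x_2 = 2, x_3 = -5, x_4 = -4.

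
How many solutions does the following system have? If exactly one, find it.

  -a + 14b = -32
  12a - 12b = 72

a = 4, b = -2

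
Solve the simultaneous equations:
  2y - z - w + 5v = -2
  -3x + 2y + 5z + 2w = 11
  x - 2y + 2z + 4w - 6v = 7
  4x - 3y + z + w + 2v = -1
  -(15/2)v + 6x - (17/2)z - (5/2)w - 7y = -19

infinitely many solutions

Row-reduce:
Swap R1 and R2.
R1 ← R1 / (-3).
R3 ← R3 − 1·R1.
R4 ← R4 − 4·R1.
R5 ← R5 − 6·R1.
R2 ← R2 / (2).
R1 ← R1 + 2/3·R2.
R3 ← R3 + 4/3·R2.
R4 ← R4 + 1/3·R2.
R5 ← R5 + 3·R2.
R3 ← R3 / (3).
R1 ← R1 + 2·R3.
R2 ← R2 + 1/2·R3.
R4 ← R4 − 15/2·R3.
R4 ← R4 / (-13/2).
R1 ← R1 − 5/3·R4.
R2 ← R2 − 1/6·R4.
R3 ← R3 − 4/3·R4.
Rank is 4 with 5 unknowns, leaving v free.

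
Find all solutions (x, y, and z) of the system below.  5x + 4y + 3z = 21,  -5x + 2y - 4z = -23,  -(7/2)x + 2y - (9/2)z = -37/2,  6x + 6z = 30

no solution

Row-reduce:
R1 ← R1 / (5).
R2 ← R2 + 5·R1.
R3 ← R3 + 7/2·R1.
R4 ← R4 − 6·R1.
R2 ← R2 / (6).
R1 ← R1 − 4/5·R2.
R3 ← R3 − 24/5·R2.
R4 ← R4 + 24/5·R2.
R3 ← R3 / (-8/5).
R1 ← R1 − 11/15·R3.
R2 ← R2 + 1/6·R3.
R4 ← R4 − 8/5·R3.
Row 4 reduces to 0 = 1, a contradiction. The system is inconsistent.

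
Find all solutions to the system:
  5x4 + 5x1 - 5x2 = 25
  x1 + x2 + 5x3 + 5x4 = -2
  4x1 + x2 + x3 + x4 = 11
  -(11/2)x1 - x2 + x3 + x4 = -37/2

Row-reduce:
R1 ← R1 / (5).
R2 ← R2 − 1·R1.
R3 ← R3 − 4·R1.
R4 ← R4 + 11/2·R1.
R2 ← R2 / (2).
R1 ← R1 + 1·R2.
R3 ← R3 − 5·R2.
R4 ← R4 + 13/2·R2.
R3 ← R3 / (-23/2).
R1 ← R1 − 5/2·R3.
R2 ← R2 − 5/2·R3.
R4 ← R4 − 69/4·R3.
Row 4 reduces to 0 = -1, a contradiction. The system is inconsistent.

no solution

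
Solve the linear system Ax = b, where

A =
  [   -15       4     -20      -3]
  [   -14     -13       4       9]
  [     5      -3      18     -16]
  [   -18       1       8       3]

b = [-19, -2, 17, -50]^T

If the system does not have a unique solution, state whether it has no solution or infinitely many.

x_1 = 2, x_2 = -3, x_3 = -1, x_4 = -1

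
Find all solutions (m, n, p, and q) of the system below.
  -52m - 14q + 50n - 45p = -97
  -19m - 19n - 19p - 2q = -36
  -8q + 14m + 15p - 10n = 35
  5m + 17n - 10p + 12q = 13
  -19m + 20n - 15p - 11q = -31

Row-reduce the augmented matrix:
R1 ← R1 / (-52).
R2 ← R2 + 19·R1.
R3 ← R3 − 14·R1.
R4 ← R4 − 5·R1.
R5 ← R5 + 19·R1.
R2 ← R2 / (-969/26).
R1 ← R1 + 25/26·R2.
R3 ← R3 − 45/13·R2.
R4 ← R4 − 567/26·R2.
R5 ← R5 − 45/26·R2.
R3 ← R3 / (45/17).
R1 ← R1 − 95/102·R3.
R2 ← R2 − 7/102·R3.
R4 ← R4 + 269/17·R3.
R5 ← R5 − 45/34·R3.
R4 ← R4 / (-5334/95).
R1 ← R1 − 241/57·R4.
R2 ← R2 − 61/285·R4.
R3 ← R3 + 412/95·R4.
R5 reduces to 0 = 0, so the extra equation is consistent.
Reading off the reduced rows gives m = 3, n = 0, p = -1, q = -1.

m = 3, n = 0, p = -1, q = -1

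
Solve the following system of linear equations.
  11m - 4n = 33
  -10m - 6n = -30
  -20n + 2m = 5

no solution

Row-reduce:
R1 ← R1 / (11).
R2 ← R2 + 10·R1.
R3 ← R3 − 2·R1.
R2 ← R2 / (-106/11).
R1 ← R1 + 4/11·R2.
R3 ← R3 + 212/11·R2.
Row 3 reduces to 0 = -1, a contradiction. The system is inconsistent.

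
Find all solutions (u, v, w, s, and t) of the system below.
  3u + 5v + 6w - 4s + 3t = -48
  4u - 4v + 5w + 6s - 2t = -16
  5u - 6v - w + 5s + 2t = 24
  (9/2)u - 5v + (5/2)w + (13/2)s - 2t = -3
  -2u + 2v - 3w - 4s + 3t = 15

Row-reduce:
R1 ← R1 / (3).
R2 ← R2 − 4·R1.
R3 ← R3 − 5·R1.
R4 ← R4 − 9/2·R1.
R5 ← R5 + 2·R1.
R2 ← R2 / (-32/3).
R1 ← R1 − 5/3·R2.
R3 ← R3 + 43/3·R2.
R4 ← R4 + 25/2·R2.
R5 ← R5 − 16/3·R2.
R3 ← R3 / (-223/32).
R1 ← R1 − 49/32·R3.
R2 ← R2 − 9/32·R3.
R4 ← R4 + 191/64·R3.
R5 ← R5 + 1/2·R3.
R4 ← R4 / (166/223).
R1 ← R1 + 77/223·R4.
R2 ← R2 + 269/223·R4.
R3 ← R3 − 114/223·R4.
R5 ← R5 + 166/223·R4.
Rank is 4 with 5 unknowns, leaving t free.

infinitely many solutions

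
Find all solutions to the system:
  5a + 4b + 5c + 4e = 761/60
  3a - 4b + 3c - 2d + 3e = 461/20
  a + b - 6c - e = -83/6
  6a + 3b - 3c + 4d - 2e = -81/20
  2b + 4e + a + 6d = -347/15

Row-reduce the augmented matrix:
R1 ← R1 / (5).
R2 ← R2 − 3·R1.
R3 ← R3 − 1·R1.
R4 ← R4 − 6·R1.
R5 ← R5 − 1·R1.
R2 ← R2 / (-32/5).
R1 ← R1 − 4/5·R2.
R3 ← R3 − 1/5·R2.
R4 ← R4 + 9/5·R2.
R5 ← R5 − 6/5·R2.
R3 ← R3 / (-7).
R1 ← R1 − 1·R3.
R4 ← R4 + 9·R3.
R5 ← R5 + 1·R3.
R4 ← R4 / (65/14).
R1 ← R1 + 29/112·R4.
R2 ← R2 − 5/16·R4.
R3 ← R3 − 1/112·R4.
R5 ← R5 − 631/112·R4.
R5 ← R5 / (4807/520).
R1 ← R1 − 187/520·R5.
R2 ← R2 − 23/104·R5.
R3 ← R3 − 137/520·R5.
R4 ← R4 + 131/130·R5.
Reading off the reduced rows gives a = 8/3, b = -9/5, c = 11/4, d = -5/2, e = -9/5.

a = 8/3, b = -9/5, c = 11/4, d = -5/2, e = -9/5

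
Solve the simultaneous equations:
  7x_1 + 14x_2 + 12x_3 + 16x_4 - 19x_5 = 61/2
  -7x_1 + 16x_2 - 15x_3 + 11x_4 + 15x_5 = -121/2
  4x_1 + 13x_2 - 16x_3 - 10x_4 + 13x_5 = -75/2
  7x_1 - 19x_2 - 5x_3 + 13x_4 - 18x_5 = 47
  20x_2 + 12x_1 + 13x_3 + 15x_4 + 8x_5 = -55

x_1 = -1/2, x_2 = -1/2, x_3 = 0, x_4 = -1, x_5 = -3

Row-reduce the augmented matrix:
R1 ← R1 / (7).
R2 ← R2 + 7·R1.
R3 ← R3 − 4·R1.
R4 ← R4 − 7·R1.
R5 ← R5 − 12·R1.
R2 ← R2 / (30).
R1 ← R1 − 2·R2.
R3 ← R3 − 5·R2.
R4 ← R4 + 33·R2.
R5 ← R5 + 4·R2.
R3 ← R3 / (-313/14).
R1 ← R1 − 67/35·R3.
R2 ← R2 + 1/10·R3.
R4 ← R4 + 203/10·R3.
R5 ← R5 + 279/35·R3.
R4 ← R4 / (75382/1565).
R1 ← R1 + 2408/1565·R4.
R2 ← R2 − 1574/1565·R4.
R3 ← R3 − 331/313·R4.
R5 ← R5 + 624/1565·R4.
R5 ← R5 / (3514498/113073).
R1 ← R1 + 44013/37691·R5.
R2 ← R2 − 33121/113073·R5.
R3 ← R3 + 20104/37691·R5.
R4 ← R4 + 60254/113073·R5.
Reading off the reduced rows gives x_1 = -1/2, x_2 = -1/2, x_3 = 0, x_4 = -1, x_5 = -3.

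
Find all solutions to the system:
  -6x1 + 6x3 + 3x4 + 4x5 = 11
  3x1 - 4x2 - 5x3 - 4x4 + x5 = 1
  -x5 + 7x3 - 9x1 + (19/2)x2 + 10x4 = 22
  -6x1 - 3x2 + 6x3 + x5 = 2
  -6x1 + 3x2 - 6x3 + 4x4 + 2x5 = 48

Row-reduce:
R1 ← R1 / (-6).
R2 ← R2 − 3·R1.
R3 ← R3 + 9·R1.
R4 ← R4 + 6·R1.
R5 ← R5 + 6·R1.
R2 ← R2 / (-4).
R3 ← R3 − 19/2·R2.
R4 ← R4 + 3·R2.
R5 ← R5 − 3·R2.
R3 ← R3 / (-27/4).
R1 ← R1 + 1·R3.
R2 ← R2 − 1/2·R3.
R4 ← R4 − 3/2·R3.
R5 ← R5 + 27/2·R3.
R4 ← R4 / (-11/9).
R1 ← R1 + 47/108·R4.
R2 ← R2 − 16/27·R4.
R3 ← R3 − 7/108·R4.
Rank is 4 with 5 unknowns, leaving x5 free.

infinitely many solutions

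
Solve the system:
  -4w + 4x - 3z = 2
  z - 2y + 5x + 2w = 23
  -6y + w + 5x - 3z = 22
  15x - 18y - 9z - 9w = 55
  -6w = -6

no solution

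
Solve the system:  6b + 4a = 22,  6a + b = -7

Row-reduce the augmented matrix:
R1 ← R1 / (4).
R2 ← R2 − 6·R1.
R2 ← R2 / (-8).
R1 ← R1 − 3/2·R2.
Reading off the reduced rows gives a = -2, b = 5.

a = -2, b = 5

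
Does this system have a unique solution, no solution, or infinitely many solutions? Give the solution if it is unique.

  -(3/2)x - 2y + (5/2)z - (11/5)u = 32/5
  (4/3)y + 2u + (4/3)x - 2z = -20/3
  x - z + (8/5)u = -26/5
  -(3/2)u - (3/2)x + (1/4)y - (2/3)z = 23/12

Row-reduce:
R1 ← R1 / (-3/2).
R2 ← R2 − 4/3·R1.
R3 ← R3 − 1·R1.
R4 ← R4 + 3/2·R1.
R2 ← R2 / (-4/9).
R1 ← R1 − 4/3·R2.
R3 ← R3 + 4/3·R2.
R4 ← R4 − 9/4·R2.
Swap R3 and R4.
R3 ← R3 / (-49/24).
R1 ← R1 + 1·R3.
R2 ← R2 + 1/2·R3.
Row 4 reduces to 0 = 2, a contradiction. The system is inconsistent.

no solution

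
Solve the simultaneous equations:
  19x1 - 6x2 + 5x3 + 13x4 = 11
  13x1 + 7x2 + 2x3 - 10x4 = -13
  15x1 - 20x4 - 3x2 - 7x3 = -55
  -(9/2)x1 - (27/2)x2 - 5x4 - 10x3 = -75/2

Row-reduce:
R1 ← R1 / (19).
R2 ← R2 − 13·R1.
R3 ← R3 − 15·R1.
R4 ← R4 + 9/2·R1.
R2 ← R2 / (211/19).
R1 ← R1 + 6/19·R2.
R3 ← R3 − 33/19·R2.
R4 ← R4 + 567/38·R2.
R3 ← R3 / (-2263/211).
R1 ← R1 − 47/211·R3.
R2 ← R2 + 27/211·R3.
R4 ← R4 + 2263/211·R3.
Row 4 reduces to 0 = -2, a contradiction. The system is inconsistent.

no solution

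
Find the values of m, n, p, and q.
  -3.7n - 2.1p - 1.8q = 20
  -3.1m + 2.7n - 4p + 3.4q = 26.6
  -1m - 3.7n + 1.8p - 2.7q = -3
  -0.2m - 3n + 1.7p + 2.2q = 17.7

Row-reduce the augmented matrix:
Swap R1 and R2.
R1 ← R1 / (-31/10).
R3 ← R3 + 1·R1.
R4 ← R4 + 1/5·R1.
R2 ← R2 / (-37/10).
R1 ← R1 + 27/31·R2.
R3 ← R3 + 1417/310·R2.
R4 ← R4 + 492/155·R2.
R3 ← R3 / (65203/11470).
R1 ← R1 − 2047/1147·R3.
R2 ← R2 − 21/37·R3.
R4 ← R4 − 43123/11470·R3.
R4 ← R4 / (2976657/652030).
R1 ← R1 + 11685/65203·R4.
R2 ← R2 − 41961/65203·R4.
R3 ← R3 + 18043/65203·R4.
Reading off the reduced rows gives m = -1, n = -5, p = -5, q = 5.

m = -1, n = -5, p = -5, q = 5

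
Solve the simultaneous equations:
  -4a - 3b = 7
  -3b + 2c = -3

infinitely many solutions

Row-reduce:
R1 ← R1 / (-4).
R2 ← R2 / (-3).
R1 ← R1 − 3/4·R2.
Rank is 2 with 3 unknowns, leaving c free.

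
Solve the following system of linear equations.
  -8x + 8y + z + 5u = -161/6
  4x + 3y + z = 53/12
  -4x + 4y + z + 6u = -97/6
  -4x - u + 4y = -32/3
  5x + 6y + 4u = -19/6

x = 5/3, y = -5/4, z = 3/2, u = -1

Row-reduce the augmented matrix:
R1 ← R1 / (-8).
R2 ← R2 − 4·R1.
R3 ← R3 + 4·R1.
R4 ← R4 + 4·R1.
R5 ← R5 − 5·R1.
R2 ← R2 / (7).
R1 ← R1 + 1·R2.
R5 ← R5 − 11·R2.
R3 ← R3 / (1/2).
R1 ← R1 − 5/56·R3.
R2 ← R2 − 3/14·R3.
R4 ← R4 + 1/2·R3.
R5 ← R5 + 97/56·R3.
Swap R4 and R5.
R4 ← R4 / (429/28).
R1 ← R1 + 25/28·R4.
R2 ← R2 + 8/7·R4.
R3 ← R3 − 7·R4.
R5 reduces to 0 = 0, so the extra equation is consistent.
Reading off the reduced rows gives x = 5/3, y = -5/4, z = 3/2, u = -1.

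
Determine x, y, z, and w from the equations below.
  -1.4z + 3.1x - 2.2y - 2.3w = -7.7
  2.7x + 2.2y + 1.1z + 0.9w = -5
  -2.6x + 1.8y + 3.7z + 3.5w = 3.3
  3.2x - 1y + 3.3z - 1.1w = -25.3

x = -1, y = -1, z = -5, w = 6

Row-reduce the augmented matrix:
R1 ← R1 / (31/10).
R2 ← R2 − 27/10·R1.
R3 ← R3 + 13/5·R1.
R4 ← R4 − 16/5·R1.
R2 ← R2 / (638/155).
R1 ← R1 + 22/31·R2.
R3 ← R3 + 7/155·R2.
R4 ← R4 − 197/155·R2.
R3 ← R3 / (16277/6380).
R1 ← R1 + 3/58·R3.
R2 ← R2 − 719/1276·R3.
R4 ← R4 − 5141/1276·R3.
R4 ← R4 / (-35052/16277).
R1 ← R1 + 3400/16277·R4.
R2 ← R2 − 11437/32554·R4.
R3 ← R3 − 10226/16277·R4.
Reading off the reduced rows gives x = -1, y = -1, z = -5, w = 6.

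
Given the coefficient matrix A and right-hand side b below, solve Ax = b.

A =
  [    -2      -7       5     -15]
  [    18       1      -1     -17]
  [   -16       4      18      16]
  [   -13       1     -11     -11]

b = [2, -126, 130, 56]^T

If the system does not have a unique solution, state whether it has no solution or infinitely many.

x_1 = -6, x_2 = 0, x_3 = 1, x_4 = 1

Row-reduce the augmented matrix:
R1 ← R1 / (-2).
R2 ← R2 − 18·R1.
R3 ← R3 + 16·R1.
R4 ← R4 + 13·R1.
R2 ← R2 / (-62).
R1 ← R1 − 7/2·R2.
R3 ← R3 − 60·R2.
R4 ← R4 − 93/2·R2.
R3 ← R3 / (638/31).
R1 ← R1 + 1/62·R3.
R2 ← R2 + 22/31·R3.
R4 ← R4 + 21/2·R3.
R4 ← R4 / (-21157/638).
R1 ← R1 + 695/638·R4.
R2 ← R2 − 60/29·R4.
R3 ← R3 + 172/319·R4.
Reading off the reduced rows gives x_1 = -6, x_2 = 0, x_3 = 1, x_4 = 1.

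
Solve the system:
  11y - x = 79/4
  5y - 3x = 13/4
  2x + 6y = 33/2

x = 9/4, y = 2

Row-reduce the augmented matrix:
R1 ← R1 / (-1).
R2 ← R2 + 3·R1.
R3 ← R3 − 2·R1.
R2 ← R2 / (-28).
R1 ← R1 + 11·R2.
R3 ← R3 − 28·R2.
R3 reduces to 0 = 0, so the extra equation is consistent.
Reading off the reduced rows gives x = 9/4, y = 2.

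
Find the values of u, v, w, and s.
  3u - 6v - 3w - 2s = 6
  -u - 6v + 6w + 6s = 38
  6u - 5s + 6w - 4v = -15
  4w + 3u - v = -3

u = -2, v = -3, w = 0, s = 3

Row-reduce the augmented matrix:
R1 ← R1 / (3).
R2 ← R2 + 1·R1.
R3 ← R3 − 6·R1.
R4 ← R4 − 3·R1.
R2 ← R2 / (-8).
R1 ← R1 + 2·R2.
R3 ← R3 − 8·R2.
R4 ← R4 − 5·R2.
R3 ← R3 / (17).
R1 ← R1 + 9/4·R3.
R2 ← R2 + 5/8·R3.
R4 ← R4 − 81/8·R3.
R4 ← R4 / (1123/408).
R1 ← R1 + 97/68·R4.
R2 ← R2 + 69/136·R4.
R3 ← R3 − 13/51·R4.
Reading off the reduced rows gives u = -2, v = -3, w = 0, s = 3.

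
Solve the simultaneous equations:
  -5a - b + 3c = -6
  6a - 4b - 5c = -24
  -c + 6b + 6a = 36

a = 0, b = 6, c = 0

Row-reduce the augmented matrix:
R1 ← R1 / (-5).
R2 ← R2 − 6·R1.
R3 ← R3 − 6·R1.
R2 ← R2 / (-26/5).
R1 ← R1 − 1/5·R2.
R3 ← R3 − 24/5·R2.
R3 ← R3 / (17/13).
R1 ← R1 + 17/26·R3.
R2 ← R2 − 7/26·R3.
Reading off the reduced rows gives a = 0, b = 6, c = 0.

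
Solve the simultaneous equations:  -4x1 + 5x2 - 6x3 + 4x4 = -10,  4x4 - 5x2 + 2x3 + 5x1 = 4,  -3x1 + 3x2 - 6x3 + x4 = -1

infinitely many solutions

Row-reduce:
R1 ← R1 / (-4).
R2 ← R2 − 5·R1.
R3 ← R3 + 3·R1.
R2 ← R2 / (5/4).
R1 ← R1 + 5/4·R2.
R3 ← R3 + 3/4·R2.
R3 ← R3 / (-24/5).
R1 ← R1 + 4·R3.
R2 ← R2 + 22/5·R3.
Rank is 3 with 4 unknowns, leaving x4 free.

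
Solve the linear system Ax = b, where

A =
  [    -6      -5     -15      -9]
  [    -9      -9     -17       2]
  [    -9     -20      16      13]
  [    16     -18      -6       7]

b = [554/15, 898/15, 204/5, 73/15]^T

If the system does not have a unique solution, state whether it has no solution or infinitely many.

Row-reduce the augmented matrix:
R1 ← R1 / (-6).
R2 ← R2 + 9·R1.
R3 ← R3 + 9·R1.
R4 ← R4 − 16·R1.
R2 ← R2 / (-3/2).
R1 ← R1 − 5/6·R2.
R3 ← R3 + 25/2·R2.
R4 ← R4 + 94/3·R2.
R3 ← R3 / (-22/3).
R1 ← R1 − 50/9·R3.
R2 ← R2 + 11/3·R3.
R4 ← R4 + 1448/9·R3.
R4 ← R4 / (5735/3).
R1 ← R1 + 203/3·R4.
R2 ← R2 − 41·R4.
R3 ← R3 − 14·R4.
Reading off the reduced rows gives x_1 = -7/3, x_2 = -5/3, x_3 = -4/3, x_4 = 3/5.

x_1 = -7/3, x_2 = -5/3, x_3 = -4/3, x_4 = 3/5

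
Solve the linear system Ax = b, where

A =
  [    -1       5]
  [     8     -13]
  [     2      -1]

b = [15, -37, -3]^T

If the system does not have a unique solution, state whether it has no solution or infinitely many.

Row-reduce:
R1 ← R1 / (-1).
R2 ← R2 − 8·R1.
R3 ← R3 − 2·R1.
R2 ← R2 / (27).
R1 ← R1 + 5·R2.
R3 ← R3 − 9·R2.
Row 3 reduces to 0 = -2/3, a contradiction. The system is inconsistent.

no solution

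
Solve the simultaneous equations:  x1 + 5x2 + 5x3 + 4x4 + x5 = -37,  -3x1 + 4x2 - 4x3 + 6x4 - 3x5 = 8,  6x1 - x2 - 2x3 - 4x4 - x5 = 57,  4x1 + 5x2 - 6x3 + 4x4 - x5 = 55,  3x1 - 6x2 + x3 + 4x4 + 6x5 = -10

x1 = 6, x2 = -1, x3 = -6, x4 = -1, x5 = -4

Row-reduce the augmented matrix:
R2 ← R2 + 3·R1.
R3 ← R3 − 6·R1.
R4 ← R4 − 4·R1.
R5 ← R5 − 3·R1.
R2 ← R2 / (19).
R1 ← R1 − 5·R2.
R3 ← R3 + 31·R2.
R4 ← R4 + 15·R2.
R5 ← R5 + 21·R2.
R3 ← R3 / (-267/19).
R1 ← R1 − 40/19·R3.
R2 ← R2 − 11/19·R3.
R4 ← R4 + 329/19·R3.
R5 ← R5 + 35/19·R3.
R4 ← R4 / (140/267).
R1 ← R1 + 142/267·R4.
R2 ← R2 − 268/267·R4.
R3 ← R3 + 26/267·R4.
R5 ← R5 − 3128/267·R4.
R5 ← R5 / (-2698/35).
R1 ← R1 − 127/35·R5.
R2 ← R2 + 253/35·R5.
R3 ← R3 − 41/35·R5.
R4 ← R4 − 242/35·R5.
Reading off the reduced rows gives x1 = 6, x2 = -1, x3 = -6, x4 = -1, x5 = -4.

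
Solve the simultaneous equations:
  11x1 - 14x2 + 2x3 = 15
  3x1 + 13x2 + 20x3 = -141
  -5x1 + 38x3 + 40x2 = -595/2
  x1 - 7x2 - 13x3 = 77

Row-reduce:
R1 ← R1 / (11).
R2 ← R2 − 3·R1.
R3 ← R3 + 5·R1.
R4 ← R4 − 1·R1.
R2 ← R2 / (185/11).
R1 ← R1 + 14/11·R2.
R3 ← R3 − 370/11·R2.
R4 ← R4 + 63/11·R2.
Swap R3 and R4.
R3 ← R3 / (-1213/185).
R1 ← R1 − 306/185·R3.
R2 ← R2 − 214/185·R3.
Row 4 reduces to 0 = -1/2, a contradiction. The system is inconsistent.

no solution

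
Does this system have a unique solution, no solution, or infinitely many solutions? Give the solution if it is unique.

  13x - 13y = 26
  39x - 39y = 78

infinitely many solutions

Row-reduce:
R1 ← R1 / (13).
R2 ← R2 − 39·R1.
Rank is 1 with 2 unknowns, leaving y free.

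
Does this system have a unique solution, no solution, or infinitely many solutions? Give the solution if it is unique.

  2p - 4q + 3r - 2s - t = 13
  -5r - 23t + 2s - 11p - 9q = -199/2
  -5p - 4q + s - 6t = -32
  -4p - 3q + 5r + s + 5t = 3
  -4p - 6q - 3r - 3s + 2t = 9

Row-reduce:
R1 ← R1 / (2).
R2 ← R2 + 11·R1.
R3 ← R3 + 5·R1.
R4 ← R4 + 4·R1.
R5 ← R5 + 4·R1.
R2 ← R2 / (-31).
R1 ← R1 + 2·R2.
R3 ← R3 + 14·R2.
R4 ← R4 + 11·R2.
R5 ← R5 + 14·R2.
R3 ← R3 / (143/62).
R1 ← R1 − 47/62·R3.
R2 ← R2 + 23/62·R3.
R4 ← R4 − 429/62·R3.
R5 ← R5 + 68/31·R3.
Swap R4 and R5.
R4 ← R4 / (-411/143).
R1 ← R1 + 63/143·R4.
R2 ← R2 − 43/143·R4.
R3 ← R3 − 4/143·R4.
Row 5 reduces to 0 = -1/2, a contradiction. The system is inconsistent.

no solution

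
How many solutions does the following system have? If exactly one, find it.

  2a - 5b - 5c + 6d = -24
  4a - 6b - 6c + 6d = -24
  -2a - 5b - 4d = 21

Row-reduce:
R1 ← R1 / (2).
R2 ← R2 − 4·R1.
R3 ← R3 + 2·R1.
R2 ← R2 / (4).
R1 ← R1 + 5/2·R2.
R3 ← R3 + 10·R2.
R3 ← R3 / (5).
R2 ← R2 − 1·R3.
Rank is 3 with 4 unknowns, leaving d free.

infinitely many solutions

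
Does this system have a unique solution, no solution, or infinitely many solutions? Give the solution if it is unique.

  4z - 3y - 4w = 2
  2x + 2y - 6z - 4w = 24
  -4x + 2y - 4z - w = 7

infinitely many solutions

Row-reduce:
Swap R1 and R2.
R1 ← R1 / (2).
R3 ← R3 + 4·R1.
R2 ← R2 / (-3).
R1 ← R1 − 1·R2.
R3 ← R3 − 6·R2.
R3 ← R3 / (-8).
R1 ← R1 + 5/3·R3.
R2 ← R2 + 4/3·R3.
Rank is 3 with 4 unknowns, leaving w free.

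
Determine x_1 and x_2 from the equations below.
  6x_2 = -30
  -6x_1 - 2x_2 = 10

Row-reduce the augmented matrix:
Swap R1 and R2.
R1 ← R1 / (-6).
R2 ← R2 / (6).
R1 ← R1 − 1/3·R2.
Reading off the reduced rows gives x_1 = 0, x_2 = -5.

x_1 = 0, x_2 = -5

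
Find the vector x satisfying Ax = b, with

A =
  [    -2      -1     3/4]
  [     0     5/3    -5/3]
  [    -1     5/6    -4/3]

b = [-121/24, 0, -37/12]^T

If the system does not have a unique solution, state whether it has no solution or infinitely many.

x_1 = 7/3, x_2 = 3/2, x_3 = 3/2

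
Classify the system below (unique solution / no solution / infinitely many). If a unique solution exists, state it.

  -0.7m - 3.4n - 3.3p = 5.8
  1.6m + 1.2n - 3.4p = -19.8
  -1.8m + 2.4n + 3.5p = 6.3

m = -3, n = -4, p = 3

Row-reduce the augmented matrix:
R1 ← R1 / (-7/10).
R2 ← R2 − 8/5·R1.
R3 ← R3 + 9/5·R1.
R2 ← R2 / (-46/7).
R1 ← R1 − 34/7·R2.
R3 ← R3 − 78/7·R2.
R3 ← R3 / (-1511/230).
R1 ← R1 + 388/115·R3.
R2 ← R2 − 383/230·R3.
Reading off the reduced rows gives m = -3, n = -4, p = 3.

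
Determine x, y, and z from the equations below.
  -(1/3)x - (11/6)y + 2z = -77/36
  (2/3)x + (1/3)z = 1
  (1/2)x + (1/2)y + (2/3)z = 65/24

x = 3/4, y = 8/3, z = 3/2

Row-reduce the augmented matrix:
R1 ← R1 / (-1/3).
R2 ← R2 − 2/3·R1.
R3 ← R3 − 1/2·R1.
R2 ← R2 / (-11/3).
R1 ← R1 − 11/2·R2.
R3 ← R3 + 9/4·R2.
R3 ← R3 / (133/132).
R1 ← R1 − 1/2·R3.
R2 ← R2 + 13/11·R3.
Reading off the reduced rows gives x = 3/4, y = 8/3, z = 3/2.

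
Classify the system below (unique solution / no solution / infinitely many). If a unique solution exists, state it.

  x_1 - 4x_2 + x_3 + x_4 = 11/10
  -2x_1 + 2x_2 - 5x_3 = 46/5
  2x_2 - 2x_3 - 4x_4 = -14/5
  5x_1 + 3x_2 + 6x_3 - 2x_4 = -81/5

x_1 = 0, x_2 = -2/5, x_3 = -2, x_4 = 3/2

Row-reduce the augmented matrix:
R2 ← R2 + 2·R1.
R4 ← R4 − 5·R1.
R2 ← R2 / (-6).
R1 ← R1 + 4·R2.
R3 ← R3 − 2·R2.
R4 ← R4 − 23·R2.
R3 ← R3 / (-3).
R1 ← R1 − 3·R3.
R2 ← R2 − 1/2·R3.
R4 ← R4 + 21/2·R3.
R4 ← R4 / (37/3).
R1 ← R1 + 11/3·R4.
R2 ← R2 + 8/9·R4.
R3 ← R3 − 10/9·R4.
Reading off the reduced rows gives x_1 = 0, x_2 = -2/5, x_3 = -2, x_4 = 3/2.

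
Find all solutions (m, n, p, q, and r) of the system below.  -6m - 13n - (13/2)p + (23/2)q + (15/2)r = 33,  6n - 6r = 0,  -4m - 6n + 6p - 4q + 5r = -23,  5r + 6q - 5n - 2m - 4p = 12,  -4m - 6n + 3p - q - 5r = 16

no solution

Row-reduce:
R1 ← R1 / (-6).
R3 ← R3 + 4·R1.
R4 ← R4 + 2·R1.
R5 ← R5 + 4·R1.
R2 ← R2 / (6).
R1 ← R1 − 13/6·R2.
R3 ← R3 − 8/3·R2.
R4 ← R4 + 2/3·R2.
R5 ← R5 − 8/3·R2.
R3 ← R3 / (31/3).
R1 ← R1 − 13/12·R3.
R4 ← R4 + 11/6·R3.
R5 ← R5 − 22/3·R3.
R4 ← R4 / (3/31).
R1 ← R1 + 43/62·R4.
R3 ← R3 + 35/31·R4.
R5 ← R5 + 12/31·R4.
Row 5 reduces to 0 = -2, a contradiction. The system is inconsistent.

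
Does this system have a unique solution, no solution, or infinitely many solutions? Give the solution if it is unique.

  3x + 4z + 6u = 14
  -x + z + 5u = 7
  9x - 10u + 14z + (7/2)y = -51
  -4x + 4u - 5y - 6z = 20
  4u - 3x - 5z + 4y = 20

no solution

Row-reduce:
R1 ← R1 / (3).
R2 ← R2 + 1·R1.
R3 ← R3 − 9·R1.
R4 ← R4 + 4·R1.
R5 ← R5 + 3·R1.
Swap R2 and R3.
R2 ← R2 / (7/2).
R4 ← R4 + 5·R2.
R5 ← R5 − 4·R2.
R3 ← R3 / (7/3).
R1 ← R1 − 4/3·R3.
R2 ← R2 − 4/7·R3.
R4 ← R4 − 46/21·R3.
R5 ← R5 + 23/7·R3.
R4 ← R4 / (-242/7).
R1 ← R1 + 2·R4.
R2 ← R2 + 68/7·R4.
R3 ← R3 − 3·R4.
R5 ← R5 − 363/7·R4.
Row 5 reduces to 0 = -1, a contradiction. The system is inconsistent.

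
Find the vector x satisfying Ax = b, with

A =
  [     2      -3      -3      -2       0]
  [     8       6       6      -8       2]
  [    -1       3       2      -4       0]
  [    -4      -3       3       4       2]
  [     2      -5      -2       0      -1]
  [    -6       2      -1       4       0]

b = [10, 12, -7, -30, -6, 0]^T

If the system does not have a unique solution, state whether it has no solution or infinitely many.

x_1 = 3, x_2 = 4, x_3 = -6, x_4 = 1, x_5 = 4

Row-reduce the augmented matrix:
R1 ← R1 / (2).
R2 ← R2 − 8·R1.
R3 ← R3 + 1·R1.
R4 ← R4 + 4·R1.
R5 ← R5 − 2·R1.
R6 ← R6 + 6·R1.
R2 ← R2 / (18).
R1 ← R1 + 3/2·R2.
R3 ← R3 − 3/2·R2.
R4 ← R4 + 9·R2.
R5 ← R5 + 2·R2.
R6 ← R6 + 7·R2.
R3 ← R3 / (-1).
R2 ← R2 − 1·R3.
R4 ← R4 − 6·R3.
R5 ← R5 − 3·R3.
R6 ← R6 + 3·R3.
R4 ← R4 / (-30).
R1 ← R1 + 1·R4.
R2 ← R2 + 5·R4.
R3 ← R3 − 5·R4.
R5 ← R5 + 13·R4.
R6 ← R6 − 13·R4.
R5 ← R5 / (-193/90).
R1 ← R1 − 1/10·R5.
R2 ← R2 + 7/18·R5.
R3 ← R3 − 1/2·R5.
R4 ← R4 + 1/15·R5.
R6 ← R6 − 193/90·R5.
R6 reduces to 0 = 0, so the extra equation is consistent.
Reading off the reduced rows gives x_1 = 3, x_2 = 4, x_3 = -6, x_4 = 1, x_5 = 4.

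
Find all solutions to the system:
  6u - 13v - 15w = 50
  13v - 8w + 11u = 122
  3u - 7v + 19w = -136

u = 2, v = 4, w = -6

Row-reduce the augmented matrix:
R1 ← R1 / (6).
R2 ← R2 − 11·R1.
R3 ← R3 − 3·R1.
R2 ← R2 / (221/6).
R1 ← R1 + 13/6·R2.
R3 ← R3 + 1/2·R2.
R3 ← R3 / (455/17).
R1 ← R1 + 23/17·R3.
R2 ← R2 − 9/17·R3.
Reading off the reduced rows gives u = 2, v = 4, w = -6.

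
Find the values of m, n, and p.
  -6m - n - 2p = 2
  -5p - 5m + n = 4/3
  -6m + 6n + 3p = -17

m = 1/3, n = -2, p = -1

Row-reduce the augmented matrix:
R1 ← R1 / (-6).
R2 ← R2 + 5·R1.
R3 ← R3 + 6·R1.
R2 ← R2 / (11/6).
R1 ← R1 − 1/6·R2.
R3 ← R3 − 7·R2.
R3 ← R3 / (195/11).
R1 ← R1 − 7/11·R3.
R2 ← R2 + 20/11·R3.
Reading off the reduced rows gives m = 1/3, n = -2, p = -1.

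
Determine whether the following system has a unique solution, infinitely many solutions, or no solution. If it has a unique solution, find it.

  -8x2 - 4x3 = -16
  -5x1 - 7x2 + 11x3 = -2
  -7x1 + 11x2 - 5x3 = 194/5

Row-reduce the augmented matrix:
Swap R1 and R2.
R1 ← R1 / (-5).
R3 ← R3 + 7·R1.
R2 ← R2 / (-8).
R1 ← R1 − 7/5·R2.
R3 ← R3 − 104/5·R2.
R3 ← R3 / (-154/5).
R1 ← R1 + 29/10·R3.
R2 ← R2 − 1/2·R3.
Reading off the reduced rows gives x1 = -12/5, x2 = 2, x3 = 0.

x1 = -12/5, x2 = 2, x3 = 0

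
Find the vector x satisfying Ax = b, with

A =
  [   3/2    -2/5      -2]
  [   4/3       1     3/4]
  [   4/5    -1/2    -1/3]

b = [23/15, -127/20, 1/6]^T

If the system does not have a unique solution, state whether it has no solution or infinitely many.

Row-reduce the augmented matrix:
R1 ← R1 / (3/2).
R2 ← R2 − 4/3·R1.
R3 ← R3 − 4/5·R1.
R2 ← R2 / (61/45).
R1 ← R1 + 4/15·R2.
R3 ← R3 + 43/150·R2.
R3 ← R3 / (9281/7320).
R1 ← R1 + 51/61·R3.
R2 ← R2 − 455/244·R3.
Reading off the reduced rows gives x_1 = -2, x_2 = -7/3, x_3 = -9/5.

x_1 = -2, x_2 = -7/3, x_3 = -9/5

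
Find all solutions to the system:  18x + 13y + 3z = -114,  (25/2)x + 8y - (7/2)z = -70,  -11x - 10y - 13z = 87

Row-reduce:
R1 ← R1 / (18).
R2 ← R2 − 25/2·R1.
R3 ← R3 + 11·R1.
R2 ← R2 / (-37/36).
R1 ← R1 − 13/18·R2.
R3 ← R3 + 37/18·R2.
Row 3 reduces to 0 = -1, a contradiction. The system is inconsistent.

no solution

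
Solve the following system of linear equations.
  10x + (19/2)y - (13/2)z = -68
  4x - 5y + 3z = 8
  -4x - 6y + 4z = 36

infinitely many solutions

Row-reduce:
R1 ← R1 / (10).
R2 ← R2 − 4·R1.
R3 ← R3 + 4·R1.
R2 ← R2 / (-44/5).
R1 ← R1 − 19/20·R2.
R3 ← R3 + 11/5·R2.
Rank is 2 with 3 unknowns, leaving z free.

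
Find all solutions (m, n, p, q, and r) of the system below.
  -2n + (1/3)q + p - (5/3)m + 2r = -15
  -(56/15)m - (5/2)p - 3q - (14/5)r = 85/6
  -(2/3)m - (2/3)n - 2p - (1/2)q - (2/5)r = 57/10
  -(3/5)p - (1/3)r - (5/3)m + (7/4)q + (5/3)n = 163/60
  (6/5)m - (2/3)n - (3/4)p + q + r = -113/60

Row-reduce:
R1 ← R1 / (-5/3).
R2 ← R2 + 56/15·R1.
R3 ← R3 + 2/3·R1.
R4 ← R4 + 5/3·R1.
R5 ← R5 − 6/5·R1.
R2 ← R2 / (112/25).
R1 ← R1 − 6/5·R2.
R3 ← R3 − 2/15·R2.
R4 ← R4 − 11/3·R2.
R5 ← R5 + 158/75·R2.
R3 ← R3 / (-253/112).
R1 ← R1 − 75/112·R3.
R2 ← R2 + 237/224·R3.
R4 ← R4 − 2553/1120·R3.
R5 ← R5 + 253/112·R3.
R4 ← R4 / (3917/990).
R1 ← R1 − 985/1518·R4.
R2 ← R2 + 599/1012·R4.
R3 ← R3 − 526/2277·R4.
Row 5 reduces to 0 = -1/2, a contradiction. The system is inconsistent.

no solution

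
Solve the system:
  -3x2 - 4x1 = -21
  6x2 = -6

Row-reduce the augmented matrix:
R1 ← R1 / (-4).
R2 ← R2 / (6).
R1 ← R1 − 3/4·R2.
Reading off the reduced rows gives x1 = 6, x2 = -1.

x1 = 6, x2 = -1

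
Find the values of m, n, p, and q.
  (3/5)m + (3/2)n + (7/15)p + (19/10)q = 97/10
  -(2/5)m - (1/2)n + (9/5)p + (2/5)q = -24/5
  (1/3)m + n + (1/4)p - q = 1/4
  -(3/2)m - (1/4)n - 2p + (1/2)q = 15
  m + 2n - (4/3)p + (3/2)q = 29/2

m = -6, n = 6, p = -3, q = 3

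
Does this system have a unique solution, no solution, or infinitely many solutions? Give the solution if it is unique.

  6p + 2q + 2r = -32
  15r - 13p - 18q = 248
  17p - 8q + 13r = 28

Row-reduce the augmented matrix:
R1 ← R1 / (6).
R2 ← R2 + 13·R1.
R3 ← R3 − 17·R1.
R2 ← R2 / (-41/3).
R1 ← R1 − 1/3·R2.
R3 ← R3 + 41/3·R2.
R3 ← R3 / (-12).
R1 ← R1 − 33/41·R3.
R2 ← R2 + 58/41·R3.
Reading off the reduced rows gives p = -5, q = -6, r = 5.

p = -5, q = -6, r = 5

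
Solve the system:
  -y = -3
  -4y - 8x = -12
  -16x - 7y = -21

Row-reduce the augmented matrix:
Swap R1 and R2.
R1 ← R1 / (-8).
R3 ← R3 + 16·R1.
R2 ← R2 / (-1).
R1 ← R1 − 1/2·R2.
R3 ← R3 − 1·R2.
R3 reduces to 0 = 0, so the extra equation is consistent.
Reading off the reduced rows gives x = 0, y = 3.

x = 0, y = 3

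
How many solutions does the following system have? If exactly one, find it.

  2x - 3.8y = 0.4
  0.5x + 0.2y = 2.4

Row-reduce the augmented matrix:
R1 ← R1 / (2).
R2 ← R2 − 1/2·R1.
R2 ← R2 / (23/20).
R1 ← R1 + 19/10·R2.
Reading off the reduced rows gives x = 4, y = 2.

x = 4, y = 2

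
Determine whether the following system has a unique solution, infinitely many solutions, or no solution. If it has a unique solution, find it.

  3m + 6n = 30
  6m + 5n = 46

m = 6, n = 2

Row-reduce the augmented matrix:
R1 ← R1 / (3).
R2 ← R2 − 6·R1.
R2 ← R2 / (-7).
R1 ← R1 − 2·R2.
Reading off the reduced rows gives m = 6, n = 2.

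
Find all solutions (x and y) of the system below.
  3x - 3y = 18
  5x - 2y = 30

Row-reduce the augmented matrix:
R1 ← R1 / (3).
R2 ← R2 − 5·R1.
R2 ← R2 / (3).
R1 ← R1 + 1·R2.
Reading off the reduced rows gives x = 6, y = 0.

x = 6, y = 0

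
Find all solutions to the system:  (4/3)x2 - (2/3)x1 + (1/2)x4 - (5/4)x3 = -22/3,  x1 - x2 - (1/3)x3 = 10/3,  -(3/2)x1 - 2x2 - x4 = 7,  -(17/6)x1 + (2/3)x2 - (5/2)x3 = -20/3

Row-reduce:
R1 ← R1 / (-2/3).
R2 ← R2 − 1·R1.
R3 ← R3 + 3/2·R1.
R4 ← R4 + 17/6·R1.
R1 ← R1 + 2·R2.
R3 ← R3 + 5·R2.
R4 ← R4 + 5·R2.
R3 ← R3 / (-395/48).
R1 ← R1 + 61/24·R3.
R2 ← R2 + 53/24·R3.
R4 ← R4 + 395/48·R3.
Row 4 reduces to 0 = 1, a contradiction. The system is inconsistent.

no solution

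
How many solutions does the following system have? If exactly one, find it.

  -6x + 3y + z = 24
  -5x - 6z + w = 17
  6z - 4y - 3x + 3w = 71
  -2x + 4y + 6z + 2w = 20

x = -6, y = -5, z = 3, w = 5

Row-reduce the augmented matrix:
R1 ← R1 / (-6).
R2 ← R2 + 5·R1.
R3 ← R3 + 3·R1.
R4 ← R4 + 2·R1.
R2 ← R2 / (-5/2).
R1 ← R1 + 1/2·R2.
R3 ← R3 + 11/2·R2.
R4 ← R4 − 3·R2.
R3 ← R3 / (308/15).
R1 ← R1 − 6/5·R3.
R2 ← R2 − 41/15·R3.
R4 ← R4 + 38/15·R3.
R4 ← R4 / (254/77).
R1 ← R1 + 19/77·R4.
R2 ← R2 + 39/77·R4.
R3 ← R3 − 3/77·R4.
Reading off the reduced rows gives x = -6, y = -5, z = 3, w = 5.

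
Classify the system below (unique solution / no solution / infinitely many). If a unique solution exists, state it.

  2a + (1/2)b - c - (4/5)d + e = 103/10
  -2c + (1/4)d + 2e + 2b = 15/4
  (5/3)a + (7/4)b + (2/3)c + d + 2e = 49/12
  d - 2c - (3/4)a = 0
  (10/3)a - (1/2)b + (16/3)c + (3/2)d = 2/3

Row-reduce:
R1 ← R1 / (2).
R3 ← R3 − 5/3·R1.
R4 ← R4 + 3/4·R1.
R5 ← R5 − 10/3·R1.
R2 ← R2 / (2).
R1 ← R1 − 1/4·R2.
R3 ← R3 − 4/3·R2.
R4 ← R4 − 3/16·R2.
R5 ← R5 + 4/3·R2.
R3 ← R3 / (17/6).
R1 ← R1 + 1/4·R3.
R2 ← R2 + 1·R3.
R4 ← R4 + 35/16·R3.
R5 ← R5 − 17/3·R3.
R4 ← R4 / (19961/10880).
R1 ← R1 + 813/2720·R4.
R2 ← R2 − 89/136·R4.
R3 ← R3 − 9/17·R4.
Rank is 4 with 5 unknowns, leaving e free.

infinitely many solutions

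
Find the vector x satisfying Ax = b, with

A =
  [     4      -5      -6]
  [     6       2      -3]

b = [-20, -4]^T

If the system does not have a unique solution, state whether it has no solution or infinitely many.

infinitely many solutions

Row-reduce:
R1 ← R1 / (4).
R2 ← R2 − 6·R1.
R2 ← R2 / (19/2).
R1 ← R1 + 5/4·R2.
Rank is 2 with 3 unknowns, leaving x_3 free.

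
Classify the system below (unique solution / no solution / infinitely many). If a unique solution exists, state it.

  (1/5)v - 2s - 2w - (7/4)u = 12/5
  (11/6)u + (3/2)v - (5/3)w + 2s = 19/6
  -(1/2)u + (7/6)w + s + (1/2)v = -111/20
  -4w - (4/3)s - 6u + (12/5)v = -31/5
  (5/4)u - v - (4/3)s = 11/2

u = 2, v = -2, w = -12/5, s = -3/4

Row-reduce the augmented matrix:
R1 ← R1 / (-7/4).
R2 ← R2 − 11/6·R1.
R3 ← R3 + 1/2·R1.
R4 ← R4 + 6·R1.
R5 ← R5 − 5/4·R1.
R2 ← R2 / (359/210).
R1 ← R1 + 4/35·R2.
R3 ← R3 − 31/70·R2.
R4 ← R4 − 12/7·R2.
R5 ← R5 + 6/7·R2.
R3 ← R3 / (5843/2154).
R1 ← R1 − 320/359·R3.
R2 ← R2 + 790/359·R3.
R4 ← R4 − 2380/359·R3.
R5 ← R5 + 1190/359·R3.
R4 ← R4 / (30124/17529).
R1 ← R1 − 3576/5843·R4.
R2 ← R2 − 7240/5843·R4.
R3 ← R3 − 3438/5843·R4.
R5 ← R5 + 15062/17529·R4.
R5 reduces to 0 = 0, so the extra equation is consistent.
Reading off the reduced rows gives u = 2, v = -2, w = -12/5, s = -3/4.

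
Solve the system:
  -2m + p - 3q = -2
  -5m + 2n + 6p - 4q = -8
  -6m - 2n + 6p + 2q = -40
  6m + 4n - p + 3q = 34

m = 6, n = 2, p = 1, q = -3

Row-reduce the augmented matrix:
R1 ← R1 / (-2).
R2 ← R2 + 5·R1.
R3 ← R3 + 6·R1.
R4 ← R4 − 6·R1.
R2 ← R2 / (2).
R3 ← R3 + 2·R2.
R4 ← R4 − 4·R2.
R3 ← R3 / (13/2).
R1 ← R1 + 1/2·R3.
R2 ← R2 − 7/4·R3.
R4 ← R4 + 5·R3.
R4 ← R4 / (-24/13).
R1 ← R1 − 34/13·R4.
R2 ← R2 + 28/13·R4.
R3 ← R3 − 29/13·R4.
Reading off the reduced rows gives m = 6, n = 2, p = 1, q = -3.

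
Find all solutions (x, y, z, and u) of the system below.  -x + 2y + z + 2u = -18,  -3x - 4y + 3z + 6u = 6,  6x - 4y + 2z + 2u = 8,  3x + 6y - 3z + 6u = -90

x = -2, y = -6, z = 4, u = -6

Row-reduce the augmented matrix:
R1 ← R1 / (-1).
R2 ← R2 + 3·R1.
R3 ← R3 − 6·R1.
R4 ← R4 − 3·R1.
R2 ← R2 / (-10).
R1 ← R1 + 2·R2.
R3 ← R3 − 8·R2.
R4 ← R4 − 12·R2.
R3 ← R3 / (8).
R1 ← R1 + 1·R3.
R4 ← R4 / (12).
R1 ← R1 + 1/4·R4.
R3 ← R3 − 7/4·R4.
Reading off the reduced rows gives x = -2, y = -6, z = 4, u = -6.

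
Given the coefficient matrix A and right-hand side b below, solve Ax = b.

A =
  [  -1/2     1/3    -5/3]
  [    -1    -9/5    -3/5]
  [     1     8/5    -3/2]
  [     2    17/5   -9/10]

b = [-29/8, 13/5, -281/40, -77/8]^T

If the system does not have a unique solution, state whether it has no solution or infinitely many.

x_1 = -5/4, x_2 = -3/2, x_3 = 9/4

Row-reduce the augmented matrix:
R1 ← R1 / (-1/2).
R2 ← R2 + 1·R1.
R3 ← R3 − 1·R1.
R4 ← R4 − 2·R1.
R2 ← R2 / (-37/15).
R1 ← R1 + 2/3·R2.
R3 ← R3 − 34/15·R2.
R4 ← R4 − 71/15·R2.
R3 ← R3 / (-859/370).
R1 ← R1 − 96/37·R3.
R2 ← R2 + 41/37·R3.
R4 ← R4 + 859/370·R3.
R4 reduces to 0 = 0, so the extra equation is consistent.
Reading off the reduced rows gives x_1 = -5/4, x_2 = -3/2, x_3 = 9/4.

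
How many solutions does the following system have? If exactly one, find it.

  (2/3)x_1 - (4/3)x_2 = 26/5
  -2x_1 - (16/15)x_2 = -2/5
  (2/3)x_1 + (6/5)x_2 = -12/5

x_1 = 9/5, x_2 = -3

Row-reduce the augmented matrix:
R1 ← R1 / (2/3).
R2 ← R2 + 2·R1.
R3 ← R3 − 2/3·R1.
R2 ← R2 / (-76/15).
R1 ← R1 + 2·R2.
R3 ← R3 − 38/15·R2.
R3 reduces to 0 = 0, so the extra equation is consistent.
Reading off the reduced rows gives x_1 = 9/5, x_2 = -3.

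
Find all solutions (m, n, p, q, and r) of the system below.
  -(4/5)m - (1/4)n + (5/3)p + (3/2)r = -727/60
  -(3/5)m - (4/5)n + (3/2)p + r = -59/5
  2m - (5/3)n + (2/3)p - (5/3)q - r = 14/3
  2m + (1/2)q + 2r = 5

infinitely many solutions

Row-reduce:
R1 ← R1 / (-4/5).
R2 ← R2 + 3/5·R1.
R3 ← R3 − 2·R1.
R4 ← R4 − 2·R1.
R2 ← R2 / (-49/80).
R1 ← R1 − 5/16·R2.
R3 ← R3 + 55/24·R2.
R4 ← R4 + 5/8·R2.
R3 ← R3 / (191/49).
R1 ← R1 + 575/294·R3.
R2 ← R2 + 20/49·R3.
R4 ← R4 − 575/147·R3.
R4 ← R4 / (7469/3438).
R1 ← R1 + 2875/3438·R4.
R2 ← R2 + 100/573·R4.
R3 ← R3 + 245/573·R4.
Rank is 4 with 5 unknowns, leaving r free.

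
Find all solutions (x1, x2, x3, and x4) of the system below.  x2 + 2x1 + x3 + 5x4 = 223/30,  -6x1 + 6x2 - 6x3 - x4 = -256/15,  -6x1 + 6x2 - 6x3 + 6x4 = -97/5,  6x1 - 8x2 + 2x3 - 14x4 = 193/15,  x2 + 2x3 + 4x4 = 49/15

Row-reduce the augmented matrix:
R1 ← R1 / (2).
R2 ← R2 + 6·R1.
R3 ← R3 + 6·R1.
R4 ← R4 − 6·R1.
R2 ← R2 / (9).
R1 ← R1 − 1/2·R2.
R3 ← R3 − 9·R2.
R4 ← R4 + 11·R2.
R5 ← R5 − 1·R2.
Swap R3 and R4.
R3 ← R3 / (-14/3).
R1 ← R1 − 2/3·R3.
R2 ← R2 + 1/3·R3.
R5 ← R5 − 7/3·R3.
R4 ← R4 / (7).
R1 ← R1 − 1/42·R4.
R2 ← R2 − 101/42·R4.
R3 ← R3 − 107/42·R4.
R5 ← R5 + 7/2·R4.
R5 reduces to 0 = 0, so the extra equation is consistent.
Reading off the reduced rows gives x1 = 3, x2 = 8/5, x3 = 3/2, x4 = -1/3.

x1 = 3, x2 = 8/5, x3 = 3/2, x4 = -1/3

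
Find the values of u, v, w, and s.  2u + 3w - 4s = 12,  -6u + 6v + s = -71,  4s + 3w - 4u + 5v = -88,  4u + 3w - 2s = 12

u = 5, v = -6, w = -6, s = -5

Row-reduce the augmented matrix:
R1 ← R1 / (2).
R2 ← R2 + 6·R1.
R3 ← R3 + 4·R1.
R4 ← R4 − 4·R1.
R2 ← R2 / (6).
R3 ← R3 − 5·R2.
R3 ← R3 / (3/2).
R1 ← R1 − 3/2·R3.
R2 ← R2 − 3/2·R3.
R4 ← R4 + 3·R3.
R4 ← R4 / (49/3).
R1 ← R1 + 43/6·R4.
R2 ← R2 + 7·R4.
R3 ← R3 − 31/9·R4.
Reading off the reduced rows gives u = 5, v = -6, w = -6, s = -5.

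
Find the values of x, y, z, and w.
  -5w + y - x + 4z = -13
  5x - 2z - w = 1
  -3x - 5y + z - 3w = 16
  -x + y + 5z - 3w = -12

Row-reduce the augmented matrix:
R1 ← R1 / (-1).
R2 ← R2 − 5·R1.
R3 ← R3 + 3·R1.
R4 ← R4 + 1·R1.
R2 ← R2 / (5).
R1 ← R1 + 1·R2.
R3 ← R3 + 8·R2.
R3 ← R3 / (89/5).
R1 ← R1 + 2/5·R3.
R2 ← R2 − 18/5·R3.
R4 ← R4 − 1·R3.
R4 ← R4 / (326/89).
R1 ← R1 + 77/89·R4.
R2 ← R2 − 70/89·R4.
R3 ← R3 + 148/89·R4.
Reading off the reduced rows gives x = 0, y = -4, z = -1, w = 1.

x = 0, y = -4, z = -1, w = 1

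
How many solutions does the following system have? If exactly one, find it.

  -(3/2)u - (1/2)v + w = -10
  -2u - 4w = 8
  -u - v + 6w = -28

infinitely many solutions

Row-reduce:
R1 ← R1 / (-3/2).
R2 ← R2 + 2·R1.
R3 ← R3 + 1·R1.
R2 ← R2 / (2/3).
R1 ← R1 − 1/3·R2.
R3 ← R3 + 2/3·R2.
Rank is 2 with 3 unknowns, leaving w free.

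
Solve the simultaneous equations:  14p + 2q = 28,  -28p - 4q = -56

Row-reduce:
R1 ← R1 / (14).
R2 ← R2 + 28·R1.
Rank is 1 with 2 unknowns, leaving q free.

infinitely many solutions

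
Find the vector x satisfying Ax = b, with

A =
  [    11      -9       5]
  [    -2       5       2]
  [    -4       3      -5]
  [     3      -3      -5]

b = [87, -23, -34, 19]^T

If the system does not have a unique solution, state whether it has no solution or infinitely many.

Row-reduce the augmented matrix:
R1 ← R1 / (11).
R2 ← R2 + 2·R1.
R3 ← R3 + 4·R1.
R4 ← R4 − 3·R1.
R2 ← R2 / (37/11).
R1 ← R1 + 9/11·R2.
R3 ← R3 + 3/11·R2.
R4 ← R4 + 6/11·R2.
R3 ← R3 / (-109/37).
R1 ← R1 − 43/37·R3.
R2 ← R2 − 32/37·R3.
R4 ← R4 + 218/37·R3.
R4 reduces to 0 = 0, so the extra equation is consistent.
Reading off the reduced rows gives x_1 = 5, x_2 = -3, x_3 = 1.

x_1 = 5, x_2 = -3, x_3 = 1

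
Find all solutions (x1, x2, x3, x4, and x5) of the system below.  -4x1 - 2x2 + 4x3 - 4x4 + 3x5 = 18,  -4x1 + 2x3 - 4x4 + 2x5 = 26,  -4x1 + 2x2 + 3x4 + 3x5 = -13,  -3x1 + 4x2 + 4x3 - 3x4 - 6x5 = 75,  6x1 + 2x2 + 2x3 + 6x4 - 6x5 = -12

Row-reduce the augmented matrix:
R1 ← R1 / (-4).
R2 ← R2 + 4·R1.
R3 ← R3 + 4·R1.
R4 ← R4 + 3·R1.
R5 ← R5 − 6·R1.
R2 ← R2 / (2).
R1 ← R1 − 1/2·R2.
R3 ← R3 − 4·R2.
R4 ← R4 − 11/2·R2.
R5 ← R5 + 1·R2.
Swap R3 and R4.
R3 ← R3 / (13/2).
R1 ← R1 + 1/2·R3.
R2 ← R2 + 1·R3.
R5 ← R5 − 7·R3.
R4 ← R4 / (7).
R1 ← R1 − 1·R4.
R5 ← R5 / (51/13).
R1 ← R1 + 110/91·R5.
R2 ← R2 + 35/26·R5.
R3 ← R3 + 11/13·R5.
R4 ← R4 − 2/7·R5.
Reading off the reduced rows gives x1 = -4, x2 = 2, x3 = 1, x4 = -5, x5 = -6.

x1 = -4, x2 = 2, x3 = 1, x4 = -5, x5 = -6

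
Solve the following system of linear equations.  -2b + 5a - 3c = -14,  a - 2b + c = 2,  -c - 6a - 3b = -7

a = 0, b = 1, c = 4

Row-reduce the augmented matrix:
R1 ← R1 / (5).
R2 ← R2 − 1·R1.
R3 ← R3 + 6·R1.
R2 ← R2 / (-8/5).
R1 ← R1 + 2/5·R2.
R3 ← R3 + 27/5·R2.
R3 ← R3 / (-10).
R1 ← R1 + 1·R3.
R2 ← R2 + 1·R3.
Reading off the reduced rows gives a = 0, b = 1, c = 4.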